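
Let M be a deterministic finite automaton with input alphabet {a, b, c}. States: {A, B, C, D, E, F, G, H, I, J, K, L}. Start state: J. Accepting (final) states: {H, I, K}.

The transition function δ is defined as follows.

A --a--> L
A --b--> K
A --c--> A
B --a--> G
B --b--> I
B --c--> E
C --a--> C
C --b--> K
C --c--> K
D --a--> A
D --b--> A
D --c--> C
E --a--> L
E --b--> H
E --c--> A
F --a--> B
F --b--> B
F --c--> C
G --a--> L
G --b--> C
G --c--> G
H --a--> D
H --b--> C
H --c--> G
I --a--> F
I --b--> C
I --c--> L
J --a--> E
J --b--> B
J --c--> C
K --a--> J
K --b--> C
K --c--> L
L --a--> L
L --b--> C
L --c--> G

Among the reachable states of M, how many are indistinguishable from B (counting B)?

3

Every state is reachable, so we keep all 12.
Initial partition by acceptance: {H,I,K} | {A,B,C,D,E,F,G,J,L}.
Refine {A,B,C,D,E,F,G,J,L} on symbol b: members go to different blocks, giving {D,F,G,J,L} and {A,B,C,E}.
Split {D,F,G,J,L} by δ(·,a) → {D,F,J} and {G,L}.
On input a, block {A,B,C,E} splits into {A,B,E} and {C}.
Stable partition: {H,I,K} | {D,F,J} | {A,B,E} | {G,L} | {C} — 5 equivalence classes.
The equivalence class containing B is {A,B,E}, of size 3.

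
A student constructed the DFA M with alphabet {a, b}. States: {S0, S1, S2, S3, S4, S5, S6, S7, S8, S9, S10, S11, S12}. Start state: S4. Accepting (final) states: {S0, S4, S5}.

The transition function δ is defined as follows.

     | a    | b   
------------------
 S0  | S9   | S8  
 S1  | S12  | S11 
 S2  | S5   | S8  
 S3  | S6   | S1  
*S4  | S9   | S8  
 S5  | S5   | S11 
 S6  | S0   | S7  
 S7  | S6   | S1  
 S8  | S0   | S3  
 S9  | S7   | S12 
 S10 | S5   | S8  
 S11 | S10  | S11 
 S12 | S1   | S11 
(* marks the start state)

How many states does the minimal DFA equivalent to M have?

First remove the unreachable states {S2}; 12 states remain.
Initial partition by acceptance: {S0,S4,S5} | {S1,S3,S6,S7,S8,S9,S10,S11,S12}.
Refine {S0,S4,S5} on symbol a: members go to different blocks, giving {S0,S4} and {S5}.
On input a, block {S1,S3,S6,S7,S8,S9,S10,S11,S12} splits into {S1,S3,S7,S9,S11,S12} and {S6,S8} and {S10}.
Refine {S1,S3,S7,S9,S11,S12} on symbol a: members go to different blocks, giving {S1,S9,S12} and {S3,S7} and {S11}.
On input a, block {S1,S9,S12} splits into {S1,S12} and {S9}.
The partition is now stable with 8 blocks: {S0,S4} | {S1,S12} | {S5} | {S6,S8} | {S10} | {S3,S7} | {S11} | {S9}.

8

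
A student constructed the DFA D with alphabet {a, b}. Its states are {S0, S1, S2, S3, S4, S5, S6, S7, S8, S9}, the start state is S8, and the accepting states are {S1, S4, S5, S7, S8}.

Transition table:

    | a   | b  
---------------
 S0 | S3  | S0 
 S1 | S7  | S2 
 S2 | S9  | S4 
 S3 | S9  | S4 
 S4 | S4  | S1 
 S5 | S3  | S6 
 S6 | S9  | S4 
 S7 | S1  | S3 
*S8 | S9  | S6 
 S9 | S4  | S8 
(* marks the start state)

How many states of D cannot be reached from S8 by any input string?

2

No path from S8 leads to S0, S5; the other 8 states are all reachable.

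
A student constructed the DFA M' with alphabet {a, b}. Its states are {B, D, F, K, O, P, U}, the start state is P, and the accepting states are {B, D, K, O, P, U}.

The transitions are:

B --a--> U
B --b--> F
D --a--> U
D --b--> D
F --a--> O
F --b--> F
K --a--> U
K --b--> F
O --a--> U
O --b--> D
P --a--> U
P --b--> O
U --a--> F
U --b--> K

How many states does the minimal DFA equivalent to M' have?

States {B} cannot be reached from the start state, so discard them.
P0 = {D,K,O,P,U} | {F}.
On input a, block {D,K,O,P,U} splits into {D,K,O,P} and {U}.
Split {D,K,O,P} by δ(·,b) → {D,O,P} and {K}.
No further refinement is possible. Final partition (4 blocks): {D,O,P} | {F} | {U} | {K}.

4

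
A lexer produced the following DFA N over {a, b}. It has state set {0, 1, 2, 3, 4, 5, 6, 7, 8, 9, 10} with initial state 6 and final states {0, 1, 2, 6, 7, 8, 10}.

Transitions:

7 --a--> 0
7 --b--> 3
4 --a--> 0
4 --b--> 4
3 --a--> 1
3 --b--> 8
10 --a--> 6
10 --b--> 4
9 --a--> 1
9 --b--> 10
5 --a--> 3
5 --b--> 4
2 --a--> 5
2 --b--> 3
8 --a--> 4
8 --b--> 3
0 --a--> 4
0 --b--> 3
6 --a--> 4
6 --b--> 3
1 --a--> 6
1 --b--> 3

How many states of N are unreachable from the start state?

BFS from 6 reaches {0, 1, 3, 4, 6, 8}; the 5 state(s) 2, 5, 7, 9, 10 are never visited.

5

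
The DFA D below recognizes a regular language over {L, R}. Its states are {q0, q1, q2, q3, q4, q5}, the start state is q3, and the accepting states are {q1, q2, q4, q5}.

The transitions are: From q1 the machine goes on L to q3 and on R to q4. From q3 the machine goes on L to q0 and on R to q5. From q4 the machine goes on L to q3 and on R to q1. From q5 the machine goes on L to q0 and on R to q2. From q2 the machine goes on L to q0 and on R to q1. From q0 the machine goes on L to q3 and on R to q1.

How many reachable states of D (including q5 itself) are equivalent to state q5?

4

Every state is reachable, so we keep all 6.
Initial partition by acceptance: {q1,q2,q4,q5} | {q0,q3}.
Stable partition: {q1,q2,q4,q5} | {q0,q3} — 2 equivalence classes.
State q5 belongs to the block {q1,q2,q4,q5}, which has 4 states.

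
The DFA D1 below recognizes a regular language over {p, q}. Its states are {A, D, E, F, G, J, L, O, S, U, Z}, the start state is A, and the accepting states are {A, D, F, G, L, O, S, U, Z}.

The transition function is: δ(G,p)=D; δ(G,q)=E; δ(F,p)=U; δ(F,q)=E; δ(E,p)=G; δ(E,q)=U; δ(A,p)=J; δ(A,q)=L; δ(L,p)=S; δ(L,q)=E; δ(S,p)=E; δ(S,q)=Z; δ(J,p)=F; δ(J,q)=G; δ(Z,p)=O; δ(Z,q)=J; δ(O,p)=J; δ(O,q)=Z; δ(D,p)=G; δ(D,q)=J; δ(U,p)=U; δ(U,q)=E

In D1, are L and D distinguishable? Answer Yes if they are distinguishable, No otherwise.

P0 = {A,D,F,G,L,O,S,U,Z} | {E,J}.
On input p, block {A,D,F,G,L,O,S,U,Z} splits into {D,F,G,L,U,Z} and {A,O,S}.
Split {D,F,G,L,U,Z} by δ(·,p) → {D,F,G,U} and {L,Z}.
The partition is now stable with 4 blocks: {D,F,G,U} | {E,J} | {A,O,S} | {L,Z}.
L and D end up in different blocks, so they are distinguishable. For instance, the string 'pp' is accepted from only D.

Yes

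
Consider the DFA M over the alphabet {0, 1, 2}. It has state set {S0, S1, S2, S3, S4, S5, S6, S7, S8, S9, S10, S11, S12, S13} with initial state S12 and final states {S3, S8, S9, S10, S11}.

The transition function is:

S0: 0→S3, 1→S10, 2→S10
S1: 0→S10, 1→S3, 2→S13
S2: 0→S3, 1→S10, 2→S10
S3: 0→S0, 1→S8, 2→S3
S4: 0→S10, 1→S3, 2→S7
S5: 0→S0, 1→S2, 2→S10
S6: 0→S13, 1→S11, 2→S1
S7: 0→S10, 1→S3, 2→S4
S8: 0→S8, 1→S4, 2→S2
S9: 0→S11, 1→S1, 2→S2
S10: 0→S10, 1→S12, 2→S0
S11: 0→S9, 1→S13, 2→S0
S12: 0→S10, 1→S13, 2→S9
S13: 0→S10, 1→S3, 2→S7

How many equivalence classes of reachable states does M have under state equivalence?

Reachable states from the start: {S0,S1,S2,S3,S4,S7,S8,S9,S10,S11,S12,S13}. Unreachable: {S5,S6} — drop them.
Start with accepting vs non-accepting: {S3,S8,S9,S10,S11} | {S0,S1,S2,S4,S7,S12,S13}.
Split {S3,S8,S9,S10,S11} by δ(·,0) → {S8,S9,S10,S11} and {S3}.
On input 0, block {S0,S1,S2,S4,S7,S12,S13} splits into {S1,S4,S7,S12,S13} and {S0,S2}.
Split {S1,S4,S7,S12,S13} by δ(·,1) → {S1,S4,S7,S13} and {S12}.
Split {S8,S9,S10,S11} by δ(·,1) → {S8,S9,S11} and {S10}.
No further refinement is possible. Final partition (6 blocks): {S8,S9,S11} | {S1,S4,S7,S13} | {S3} | {S0,S2} | {S12} | {S10}.

6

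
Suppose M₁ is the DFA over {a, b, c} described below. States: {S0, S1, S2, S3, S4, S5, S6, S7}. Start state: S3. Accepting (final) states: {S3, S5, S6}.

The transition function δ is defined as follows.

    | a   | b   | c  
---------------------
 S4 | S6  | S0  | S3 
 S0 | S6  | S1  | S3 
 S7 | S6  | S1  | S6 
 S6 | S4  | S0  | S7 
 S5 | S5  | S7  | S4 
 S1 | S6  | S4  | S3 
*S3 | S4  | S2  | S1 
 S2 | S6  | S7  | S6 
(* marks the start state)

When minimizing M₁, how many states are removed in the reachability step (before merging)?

BFS from S3 reaches {S0, S1, S2, S3, S4, S6, S7}; the 1 state(s) S5 are never visited.

1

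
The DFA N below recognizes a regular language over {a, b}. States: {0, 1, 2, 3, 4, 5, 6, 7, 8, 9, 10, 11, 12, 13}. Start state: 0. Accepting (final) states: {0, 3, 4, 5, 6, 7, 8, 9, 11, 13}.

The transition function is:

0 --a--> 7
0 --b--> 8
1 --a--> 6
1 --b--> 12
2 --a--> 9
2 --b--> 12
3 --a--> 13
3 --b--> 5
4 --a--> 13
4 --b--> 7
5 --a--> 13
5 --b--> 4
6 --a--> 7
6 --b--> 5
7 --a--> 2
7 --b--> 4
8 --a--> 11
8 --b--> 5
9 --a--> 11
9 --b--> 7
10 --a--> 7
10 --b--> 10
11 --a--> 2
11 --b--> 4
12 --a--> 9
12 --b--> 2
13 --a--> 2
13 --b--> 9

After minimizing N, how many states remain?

6

States {1,3,6,10} cannot be reached from the start state, so discard them.
Initial partition by acceptance: {0,4,5,7,8,9,11,13} | {2,12}.
On input a, block {0,4,5,7,8,9,11,13} splits into {0,4,5,8,9} and {7,11,13}.
Refine {0,4,5,8,9} on symbol b: members go to different blocks, giving {0,5,8} and {4,9}.
Split {0,5,8} by δ(·,b) → {0,8} and {5}.
Split {0,8} by δ(·,b) → {0} and {8}.
No further refinement is possible. Final partition (6 blocks): {0} | {2,12} | {7,11,13} | {4,9} | {5} | {8}.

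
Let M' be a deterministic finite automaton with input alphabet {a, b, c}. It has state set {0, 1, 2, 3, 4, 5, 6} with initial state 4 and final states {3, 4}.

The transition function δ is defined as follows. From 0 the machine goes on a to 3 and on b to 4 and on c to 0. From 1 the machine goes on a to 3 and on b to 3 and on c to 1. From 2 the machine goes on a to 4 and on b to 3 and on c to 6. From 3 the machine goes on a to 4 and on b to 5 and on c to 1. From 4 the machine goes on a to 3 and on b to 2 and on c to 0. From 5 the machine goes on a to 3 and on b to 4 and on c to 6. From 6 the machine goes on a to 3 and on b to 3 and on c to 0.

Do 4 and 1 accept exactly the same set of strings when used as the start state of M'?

No

Start with accepting vs non-accepting: {3,4} | {0,1,2,5,6}.
Stable partition: {3,4} | {0,1,2,5,6} — 2 equivalence classes.
4 and 1 end up in different blocks, so they are distinguishable. For instance, the string 'ε' is accepted from only 4.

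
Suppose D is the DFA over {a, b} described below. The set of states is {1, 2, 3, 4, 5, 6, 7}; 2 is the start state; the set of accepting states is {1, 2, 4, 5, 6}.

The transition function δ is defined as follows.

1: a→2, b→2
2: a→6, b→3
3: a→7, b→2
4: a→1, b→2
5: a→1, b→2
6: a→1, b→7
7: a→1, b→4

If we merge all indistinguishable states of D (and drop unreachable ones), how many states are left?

6

States {5} cannot be reached from the start state, so discard them.
Start with accepting vs non-accepting: {1,2,4,6} | {3,7}.
Refine {1,2,4,6} on symbol b: members go to different blocks, giving {1,4} and {2,6}.
Split {1,4} by δ(·,a) → {1} and {4}.
Split {3,7} by δ(·,a) → {3} and {7}.
On input a, block {2,6} splits into {2} and {6}.
Stable partition: {1} | {3} | {2} | {4} | {7} | {6} — 6 equivalence classes.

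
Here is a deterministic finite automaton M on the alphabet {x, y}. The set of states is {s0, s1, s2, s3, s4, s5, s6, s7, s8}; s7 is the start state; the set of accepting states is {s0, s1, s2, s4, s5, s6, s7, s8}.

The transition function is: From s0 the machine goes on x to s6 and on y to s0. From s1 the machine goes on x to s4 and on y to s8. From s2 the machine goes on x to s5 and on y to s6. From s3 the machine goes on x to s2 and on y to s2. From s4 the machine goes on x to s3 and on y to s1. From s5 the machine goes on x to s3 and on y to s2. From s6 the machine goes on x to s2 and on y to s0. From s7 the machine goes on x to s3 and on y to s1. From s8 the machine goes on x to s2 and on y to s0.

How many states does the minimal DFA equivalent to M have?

5

Start with accepting vs non-accepting: {s0,s1,s2,s4,s5,s6,s7,s8} | {s3}.
Split {s0,s1,s2,s4,s5,s6,s7,s8} by δ(·,x) → {s0,s1,s2,s6,s8} and {s4,s5,s7}.
On input x, block {s0,s1,s2,s6,s8} splits into {s0,s6,s8} and {s1,s2}.
Refine {s0,s6,s8} on symbol x: members go to different blocks, giving {s6,s8} and {s0}.
The partition is now stable with 5 blocks: {s6,s8} | {s3} | {s4,s5,s7} | {s1,s2} | {s0}.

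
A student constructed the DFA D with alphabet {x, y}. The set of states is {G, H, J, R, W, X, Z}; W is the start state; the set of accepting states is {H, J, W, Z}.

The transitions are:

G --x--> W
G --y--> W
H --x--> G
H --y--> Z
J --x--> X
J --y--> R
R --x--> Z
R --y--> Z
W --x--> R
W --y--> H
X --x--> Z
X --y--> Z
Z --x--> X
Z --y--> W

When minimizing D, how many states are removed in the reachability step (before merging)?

No path from W leads to J; the other 6 states are all reachable.

1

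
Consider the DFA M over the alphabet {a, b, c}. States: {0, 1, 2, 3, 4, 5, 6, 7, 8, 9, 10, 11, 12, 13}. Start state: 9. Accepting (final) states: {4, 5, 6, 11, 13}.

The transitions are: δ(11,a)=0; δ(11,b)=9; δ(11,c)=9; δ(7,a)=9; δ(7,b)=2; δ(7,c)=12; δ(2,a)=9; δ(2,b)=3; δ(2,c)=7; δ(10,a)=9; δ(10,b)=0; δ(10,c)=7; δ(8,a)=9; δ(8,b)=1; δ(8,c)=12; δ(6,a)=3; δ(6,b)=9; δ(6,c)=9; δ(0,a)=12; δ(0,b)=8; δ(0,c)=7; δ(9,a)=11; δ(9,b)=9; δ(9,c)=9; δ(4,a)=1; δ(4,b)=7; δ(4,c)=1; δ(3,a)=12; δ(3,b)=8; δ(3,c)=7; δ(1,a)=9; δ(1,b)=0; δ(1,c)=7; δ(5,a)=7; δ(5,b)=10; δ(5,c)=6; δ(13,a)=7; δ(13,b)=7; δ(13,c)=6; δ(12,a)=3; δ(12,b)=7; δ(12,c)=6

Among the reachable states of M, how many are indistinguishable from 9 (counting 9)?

First remove the unreachable states {4,5,10,13}; 10 states remain.
P0 = {6,11} | {0,1,2,3,7,8,9,12}.
Refine {0,1,2,3,7,8,9,12} on symbol a: members go to different blocks, giving {0,1,2,3,7,8,12} and {9}.
Refine {0,1,2,3,7,8,12} on symbol a: members go to different blocks, giving {1,2,7,8} and {0,3,12}.
On input b, block {1,2,7,8} splits into {1,2} and {7,8}.
Split {0,3,12} by δ(·,c) → {0,3} and {12}.
The partition is now stable with 6 blocks: {6,11} | {1,2} | {9} | {0,3} | {7,8} | {12}.
The equivalence class containing 9 is {9}, of size 1.

1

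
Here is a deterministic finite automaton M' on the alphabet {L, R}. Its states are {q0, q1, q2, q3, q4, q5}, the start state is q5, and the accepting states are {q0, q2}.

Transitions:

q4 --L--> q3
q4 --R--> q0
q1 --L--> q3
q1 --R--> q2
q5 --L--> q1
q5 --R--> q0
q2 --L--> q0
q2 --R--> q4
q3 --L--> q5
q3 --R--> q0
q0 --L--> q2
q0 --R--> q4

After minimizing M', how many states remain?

Every state is reachable, so we keep all 6.
P0 = {q0,q2} | {q1,q3,q4,q5}.
No further refinement is possible. Final partition (2 blocks): {q0,q2} | {q1,q3,q4,q5}.

2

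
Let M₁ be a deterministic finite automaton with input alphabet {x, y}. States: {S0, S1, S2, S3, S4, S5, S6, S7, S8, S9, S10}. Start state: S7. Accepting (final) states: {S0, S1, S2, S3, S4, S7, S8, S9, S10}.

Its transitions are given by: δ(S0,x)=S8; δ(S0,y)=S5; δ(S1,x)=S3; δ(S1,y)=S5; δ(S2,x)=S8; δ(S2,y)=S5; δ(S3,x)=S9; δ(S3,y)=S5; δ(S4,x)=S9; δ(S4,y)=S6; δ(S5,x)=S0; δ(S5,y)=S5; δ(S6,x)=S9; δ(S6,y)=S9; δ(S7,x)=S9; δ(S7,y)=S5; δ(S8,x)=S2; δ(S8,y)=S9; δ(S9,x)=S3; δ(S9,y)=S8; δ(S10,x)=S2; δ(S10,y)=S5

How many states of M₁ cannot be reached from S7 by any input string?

4

BFS from S7 reaches {S0, S2, S3, S5, S7, S8, S9}; the 4 state(s) S1, S4, S6, S10 are never visited.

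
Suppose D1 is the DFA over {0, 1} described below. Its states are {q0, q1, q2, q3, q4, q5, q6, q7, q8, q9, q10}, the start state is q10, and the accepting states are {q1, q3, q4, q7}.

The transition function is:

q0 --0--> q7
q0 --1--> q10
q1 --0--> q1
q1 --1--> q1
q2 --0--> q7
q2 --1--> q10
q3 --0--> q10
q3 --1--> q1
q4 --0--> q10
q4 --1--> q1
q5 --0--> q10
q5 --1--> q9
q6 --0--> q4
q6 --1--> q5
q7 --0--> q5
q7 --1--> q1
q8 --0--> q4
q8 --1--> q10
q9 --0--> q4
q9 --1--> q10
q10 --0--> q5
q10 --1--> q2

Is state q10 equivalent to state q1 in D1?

States {q0,q3,q6,q8} cannot be reached from the start state, so discard them.
P0 = {q1,q4,q7} | {q2,q5,q9,q10}.
Split {q1,q4,q7} by δ(·,0) → {q4,q7} and {q1}.
Refine {q2,q5,q9,q10} on symbol 0: members go to different blocks, giving {q2,q9} and {q5,q10}.
The partition is now stable with 4 blocks: {q4,q7} | {q2,q9} | {q1} | {q5,q10}.
q10 and q1 end up in different blocks, so they are distinguishable. For instance, the string 'ε' is accepted from only q1.

No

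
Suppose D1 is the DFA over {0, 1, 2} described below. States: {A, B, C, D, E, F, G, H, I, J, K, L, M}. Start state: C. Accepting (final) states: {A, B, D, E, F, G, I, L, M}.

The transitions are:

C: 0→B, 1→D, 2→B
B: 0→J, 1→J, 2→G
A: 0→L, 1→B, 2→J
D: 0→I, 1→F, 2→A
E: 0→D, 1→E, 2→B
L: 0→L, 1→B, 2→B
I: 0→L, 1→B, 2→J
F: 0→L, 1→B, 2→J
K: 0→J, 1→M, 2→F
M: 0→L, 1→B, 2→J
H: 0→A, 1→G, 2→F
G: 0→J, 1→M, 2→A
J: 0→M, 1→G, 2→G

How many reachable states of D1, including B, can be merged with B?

1

Reachable states from the start: {A,B,C,D,F,G,I,J,L,M}. Unreachable: {E,H,K} — drop them.
Start with accepting vs non-accepting: {A,B,D,F,G,I,L,M} | {C,J}.
Split {A,B,D,F,G,I,L,M} by δ(·,0) → {A,D,F,I,L,M} and {B,G}.
Split {A,D,F,I,L,M} by δ(·,1) → {A,F,I,L,M} and {D}.
Split {A,F,I,L,M} by δ(·,2) → {A,F,I,M} and {L}.
Split {C,J} by δ(·,0) → {C} and {J}.
Refine {B,G} on symbol 1: members go to different blocks, giving {B} and {G}.
Stable partition: {A,F,I,M} | {C} | {B} | {D} | {L} | {J} | {G} — 7 equivalence classes.
The equivalence class containing B is {B}, of size 1.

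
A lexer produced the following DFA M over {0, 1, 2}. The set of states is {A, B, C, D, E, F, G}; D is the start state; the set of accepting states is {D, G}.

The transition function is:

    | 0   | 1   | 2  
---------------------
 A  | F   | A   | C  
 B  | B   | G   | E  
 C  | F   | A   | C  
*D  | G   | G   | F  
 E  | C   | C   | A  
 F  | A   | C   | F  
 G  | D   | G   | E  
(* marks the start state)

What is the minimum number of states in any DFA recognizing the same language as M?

2

First remove the unreachable states {B}; 6 states remain.
Initial partition by acceptance: {D,G} | {A,C,E,F}.
No further refinement is possible. Final partition (2 blocks): {D,G} | {A,C,E,F}.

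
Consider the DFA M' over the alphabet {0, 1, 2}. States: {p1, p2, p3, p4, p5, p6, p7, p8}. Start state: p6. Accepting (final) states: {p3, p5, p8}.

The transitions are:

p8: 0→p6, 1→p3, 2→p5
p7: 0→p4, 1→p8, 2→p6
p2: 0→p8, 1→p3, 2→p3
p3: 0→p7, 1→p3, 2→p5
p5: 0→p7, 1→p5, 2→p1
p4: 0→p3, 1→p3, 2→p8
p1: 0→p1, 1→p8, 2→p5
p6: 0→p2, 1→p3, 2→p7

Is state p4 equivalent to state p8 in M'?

No

Initial partition by acceptance: {p3,p5,p8} | {p1,p2,p4,p6,p7}.
Split {p3,p5,p8} by δ(·,2) → {p3,p8} and {p5}.
On input 0, block {p1,p2,p4,p6,p7} splits into {p1,p6,p7} and {p2,p4}.
Split {p1,p6,p7} by δ(·,0) → {p6,p7} and {p1}.
The partition is now stable with 5 blocks: {p3,p8} | {p6,p7} | {p5} | {p2,p4} | {p1}.
p4 and p8 end up in different blocks, so they are distinguishable. For instance, the string 'ε' is accepted from only p8.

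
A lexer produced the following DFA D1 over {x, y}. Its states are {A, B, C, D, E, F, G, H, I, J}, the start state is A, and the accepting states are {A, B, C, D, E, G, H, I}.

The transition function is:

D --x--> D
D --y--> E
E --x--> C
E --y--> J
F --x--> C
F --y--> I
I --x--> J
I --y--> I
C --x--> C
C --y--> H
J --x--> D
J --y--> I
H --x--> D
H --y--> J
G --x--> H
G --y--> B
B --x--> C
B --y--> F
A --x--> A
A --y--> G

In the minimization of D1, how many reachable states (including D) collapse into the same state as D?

2

All states are reachable from the start state.
Initial partition by acceptance: {A,B,C,D,E,G,H,I} | {F,J}.
Refine {A,B,C,D,E,G,H,I} on symbol x: members go to different blocks, giving {A,B,C,D,E,G,H} and {I}.
Refine {A,B,C,D,E,G,H} on symbol y: members go to different blocks, giving {A,C,D,G} and {B,E,H}.
Split {A,C,D,G} by δ(·,x) → {A,C,D} and {G}.
Refine {A,C,D} on symbol y: members go to different blocks, giving {C,D} and {A}.
Stable partition: {C,D} | {F,J} | {I} | {B,E,H} | {G} | {A} — 6 equivalence classes.
State D belongs to the block {C,D}, which has 2 states.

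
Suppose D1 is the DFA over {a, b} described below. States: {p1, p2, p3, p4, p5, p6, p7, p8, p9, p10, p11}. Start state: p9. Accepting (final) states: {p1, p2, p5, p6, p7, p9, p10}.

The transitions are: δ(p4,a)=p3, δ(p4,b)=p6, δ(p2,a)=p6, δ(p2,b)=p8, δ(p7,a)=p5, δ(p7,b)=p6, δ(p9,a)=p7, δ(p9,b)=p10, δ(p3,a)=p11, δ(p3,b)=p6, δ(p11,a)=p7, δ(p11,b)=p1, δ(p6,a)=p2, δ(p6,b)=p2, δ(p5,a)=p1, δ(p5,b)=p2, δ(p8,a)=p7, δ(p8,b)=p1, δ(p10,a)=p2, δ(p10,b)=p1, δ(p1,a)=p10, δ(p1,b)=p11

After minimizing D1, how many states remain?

States {p3,p4} cannot be reached from the start state, so discard them.
Start with accepting vs non-accepting: {p1,p2,p5,p6,p7,p9,p10} | {p8,p11}.
On input b, block {p1,p2,p5,p6,p7,p9,p10} splits into {p5,p6,p7,p9,p10} and {p1,p2}.
Split {p5,p6,p7,p9,p10} by δ(·,a) → {p5,p6,p10} and {p7,p9}.
On input a, block {p7,p9} splits into {p7} and {p9}.
No further refinement is possible. Final partition (5 blocks): {p5,p6,p10} | {p8,p11} | {p1,p2} | {p7} | {p9}.

5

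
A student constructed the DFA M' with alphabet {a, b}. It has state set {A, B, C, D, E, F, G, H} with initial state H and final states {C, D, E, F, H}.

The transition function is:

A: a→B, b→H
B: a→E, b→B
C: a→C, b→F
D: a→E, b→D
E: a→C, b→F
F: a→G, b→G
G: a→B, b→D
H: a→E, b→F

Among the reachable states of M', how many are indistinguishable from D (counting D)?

1

States {A} cannot be reached from the start state, so discard them.
P0 = {C,D,E,F,H} | {B,G}.
On input a, block {C,D,E,F,H} splits into {C,D,E,H} and {F}.
On input b, block {C,D,E,H} splits into {C,E,H} and {D}.
Split {B,G} by δ(·,a) → {B} and {G}.
No further refinement is possible. Final partition (5 blocks): {C,E,H} | {B} | {F} | {D} | {G}.
State D belongs to the block {D}, which has 1 states.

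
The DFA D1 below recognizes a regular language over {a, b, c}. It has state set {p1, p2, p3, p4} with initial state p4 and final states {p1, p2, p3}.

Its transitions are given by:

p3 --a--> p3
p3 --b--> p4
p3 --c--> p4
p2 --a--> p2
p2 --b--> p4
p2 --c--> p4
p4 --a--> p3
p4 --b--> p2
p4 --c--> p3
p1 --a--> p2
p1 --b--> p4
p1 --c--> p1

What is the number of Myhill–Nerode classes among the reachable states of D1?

2

Reachable states from the start: {p2,p3,p4}. Unreachable: {p1} — drop them.
Start with accepting vs non-accepting: {p2,p3} | {p4}.
No further refinement is possible. Final partition (2 blocks): {p2,p3} | {p4}.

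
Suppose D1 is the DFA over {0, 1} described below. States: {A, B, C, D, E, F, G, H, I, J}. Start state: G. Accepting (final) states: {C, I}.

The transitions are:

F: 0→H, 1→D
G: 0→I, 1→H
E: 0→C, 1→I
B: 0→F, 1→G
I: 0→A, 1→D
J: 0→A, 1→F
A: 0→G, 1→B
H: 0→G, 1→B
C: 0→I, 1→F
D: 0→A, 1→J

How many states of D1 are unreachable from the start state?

2

Starting at G and following transitions, the reachable set is {A, B, D, F, G, H, I, J}. That leaves C, E unreachable — 2 in total.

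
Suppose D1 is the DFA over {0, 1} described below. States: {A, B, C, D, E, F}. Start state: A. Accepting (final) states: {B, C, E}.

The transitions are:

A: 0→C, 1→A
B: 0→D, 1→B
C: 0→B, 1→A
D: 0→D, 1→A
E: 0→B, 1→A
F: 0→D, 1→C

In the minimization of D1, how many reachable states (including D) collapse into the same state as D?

States {E,F} cannot be reached from the start state, so discard them.
Start with accepting vs non-accepting: {B,C} | {A,D}.
Refine {B,C} on symbol 0: members go to different blocks, giving {B} and {C}.
Refine {A,D} on symbol 0: members go to different blocks, giving {A} and {D}.
The partition is now stable with 4 blocks: {B} | {A} | {C} | {D}.
The equivalence class containing D is {D}, of size 1.

1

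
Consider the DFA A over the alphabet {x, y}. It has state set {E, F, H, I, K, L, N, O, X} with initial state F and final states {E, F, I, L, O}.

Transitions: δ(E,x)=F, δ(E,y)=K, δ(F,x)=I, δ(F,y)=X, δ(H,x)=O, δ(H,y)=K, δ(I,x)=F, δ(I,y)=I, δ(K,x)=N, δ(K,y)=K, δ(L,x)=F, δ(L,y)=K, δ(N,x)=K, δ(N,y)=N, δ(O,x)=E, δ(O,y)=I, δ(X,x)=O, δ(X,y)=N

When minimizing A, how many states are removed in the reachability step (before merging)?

2

BFS from F reaches {E, F, I, K, N, O, X}; the 2 state(s) H, L are never visited.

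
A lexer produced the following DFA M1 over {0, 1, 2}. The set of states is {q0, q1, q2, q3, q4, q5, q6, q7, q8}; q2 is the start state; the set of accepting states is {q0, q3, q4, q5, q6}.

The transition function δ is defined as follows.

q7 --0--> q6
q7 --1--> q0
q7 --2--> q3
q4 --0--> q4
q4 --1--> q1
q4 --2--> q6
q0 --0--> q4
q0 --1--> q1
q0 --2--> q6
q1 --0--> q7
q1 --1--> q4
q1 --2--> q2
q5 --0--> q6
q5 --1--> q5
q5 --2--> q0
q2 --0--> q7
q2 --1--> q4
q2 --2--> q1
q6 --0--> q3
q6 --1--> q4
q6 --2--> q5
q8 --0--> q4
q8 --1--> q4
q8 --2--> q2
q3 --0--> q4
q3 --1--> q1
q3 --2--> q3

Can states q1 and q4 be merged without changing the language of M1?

Reachable states from the start: {q0,q1,q2,q3,q4,q5,q6,q7}. Unreachable: {q8} — drop them.
P0 = {q0,q3,q4,q5,q6} | {q1,q2,q7}.
Split {q0,q3,q4,q5,q6} by δ(·,1) → {q0,q3,q4} and {q5,q6}.
Split {q0,q3,q4} by δ(·,2) → {q0,q4} and {q3}.
Split {q1,q2,q7} by δ(·,0) → {q1,q2} and {q7}.
Refine {q5,q6} on symbol 0: members go to different blocks, giving {q5} and {q6}.
The partition is now stable with 6 blocks: {q0,q4} | {q1,q2} | {q5} | {q3} | {q7} | {q6}.
q1 and q4 end up in different blocks, so they are distinguishable. For instance, the string 'ε' is accepted from only q4.

No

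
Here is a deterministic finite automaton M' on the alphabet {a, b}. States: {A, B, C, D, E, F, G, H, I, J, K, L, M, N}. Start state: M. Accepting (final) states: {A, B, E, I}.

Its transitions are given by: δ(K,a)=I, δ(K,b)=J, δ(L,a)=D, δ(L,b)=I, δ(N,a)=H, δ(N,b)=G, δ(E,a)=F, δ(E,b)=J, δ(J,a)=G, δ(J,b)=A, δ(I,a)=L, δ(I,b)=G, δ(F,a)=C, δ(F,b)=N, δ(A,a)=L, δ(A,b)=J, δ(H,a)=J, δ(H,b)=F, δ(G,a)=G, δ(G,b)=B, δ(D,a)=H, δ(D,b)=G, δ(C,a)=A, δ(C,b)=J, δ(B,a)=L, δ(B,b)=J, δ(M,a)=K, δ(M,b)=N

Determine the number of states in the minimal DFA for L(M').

States {E} cannot be reached from the start state, so discard them.
P0 = {A,B,I} | {C,D,F,G,H,J,K,L,M,N}.
On input a, block {C,D,F,G,H,J,K,L,M,N} splits into {D,F,G,H,J,L,M,N} and {C,K}.
Refine {D,F,G,H,J,L,M,N} on symbol a: members go to different blocks, giving {D,G,H,J,L,N} and {F,M}.
Refine {D,G,H,J,L,N} on symbol b: members go to different blocks, giving {G,J,L} and {D,N} and {H}.
Refine {G,J,L} on symbol a: members go to different blocks, giving {G,J} and {L}.
The partition is now stable with 7 blocks: {A,B,I} | {G,J} | {C,K} | {F,M} | {D,N} | {H} | {L}.

7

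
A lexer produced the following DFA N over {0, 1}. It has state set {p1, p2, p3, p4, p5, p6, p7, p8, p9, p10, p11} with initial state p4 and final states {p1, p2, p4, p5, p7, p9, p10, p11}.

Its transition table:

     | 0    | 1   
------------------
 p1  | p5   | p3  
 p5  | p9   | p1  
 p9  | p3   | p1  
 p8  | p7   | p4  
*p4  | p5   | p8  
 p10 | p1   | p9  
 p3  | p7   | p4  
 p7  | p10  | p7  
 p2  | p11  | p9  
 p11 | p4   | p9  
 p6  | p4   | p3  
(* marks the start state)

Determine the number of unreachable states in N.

3

BFS from p4 reaches {p1, p3, p4, p5, p7, p8, p9, p10}; the 3 state(s) p2, p6, p11 are never visited.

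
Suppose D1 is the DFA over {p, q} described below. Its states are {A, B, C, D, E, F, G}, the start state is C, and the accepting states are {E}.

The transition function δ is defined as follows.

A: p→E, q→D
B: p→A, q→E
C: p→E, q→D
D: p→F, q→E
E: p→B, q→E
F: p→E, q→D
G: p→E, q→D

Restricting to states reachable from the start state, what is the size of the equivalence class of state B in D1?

2

First remove the unreachable states {G}; 6 states remain.
Start with accepting vs non-accepting: {E} | {A,B,C,D,F}.
Refine {A,B,C,D,F} on symbol p: members go to different blocks, giving {A,C,F} and {B,D}.
The partition is now stable with 3 blocks: {E} | {A,C,F} | {B,D}.
State B belongs to the block {B,D}, which has 2 states.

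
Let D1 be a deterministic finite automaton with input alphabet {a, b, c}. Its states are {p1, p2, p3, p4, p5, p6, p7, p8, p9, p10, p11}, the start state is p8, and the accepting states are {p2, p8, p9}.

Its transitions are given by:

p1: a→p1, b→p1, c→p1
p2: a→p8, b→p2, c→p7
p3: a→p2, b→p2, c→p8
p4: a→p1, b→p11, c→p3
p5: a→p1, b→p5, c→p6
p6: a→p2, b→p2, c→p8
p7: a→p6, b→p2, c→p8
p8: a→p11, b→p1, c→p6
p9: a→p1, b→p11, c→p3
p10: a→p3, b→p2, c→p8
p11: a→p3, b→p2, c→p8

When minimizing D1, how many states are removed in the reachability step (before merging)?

No path from p8 leads to p4, p5, p9, p10; the other 7 states are all reachable.

4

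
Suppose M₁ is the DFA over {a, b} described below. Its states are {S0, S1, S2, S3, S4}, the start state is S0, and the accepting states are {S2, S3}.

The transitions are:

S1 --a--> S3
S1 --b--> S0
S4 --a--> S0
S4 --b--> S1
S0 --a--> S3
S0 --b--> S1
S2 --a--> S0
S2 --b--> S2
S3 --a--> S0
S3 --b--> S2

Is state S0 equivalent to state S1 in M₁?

Yes

States {S4} cannot be reached from the start state, so discard them.
Start with accepting vs non-accepting: {S2,S3} | {S0,S1}.
No further refinement is possible. Final partition (2 blocks): {S2,S3} | {S0,S1}.
S0 and S1 lie in the same block of the stable partition, so they are equivalent — no string distinguishes them.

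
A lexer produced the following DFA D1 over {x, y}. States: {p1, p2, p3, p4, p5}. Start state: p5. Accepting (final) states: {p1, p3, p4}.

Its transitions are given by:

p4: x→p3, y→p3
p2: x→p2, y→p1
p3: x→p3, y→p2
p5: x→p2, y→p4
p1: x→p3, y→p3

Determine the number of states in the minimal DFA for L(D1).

3

All states are reachable from the start state.
Initial partition by acceptance: {p1,p3,p4} | {p2,p5}.
Split {p1,p3,p4} by δ(·,y) → {p1,p4} and {p3}.
The partition is now stable with 3 blocks: {p1,p4} | {p2,p5} | {p3}.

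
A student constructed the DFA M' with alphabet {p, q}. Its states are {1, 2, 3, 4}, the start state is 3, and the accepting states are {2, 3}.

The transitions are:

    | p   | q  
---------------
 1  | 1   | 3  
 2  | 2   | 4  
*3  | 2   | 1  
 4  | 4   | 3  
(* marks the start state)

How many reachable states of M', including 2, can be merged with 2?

2

All states are reachable from the start state.
P0 = {2,3} | {1,4}.
Stable partition: {2,3} | {1,4} — 2 equivalence classes.
The equivalence class containing 2 is {2,3}, of size 2.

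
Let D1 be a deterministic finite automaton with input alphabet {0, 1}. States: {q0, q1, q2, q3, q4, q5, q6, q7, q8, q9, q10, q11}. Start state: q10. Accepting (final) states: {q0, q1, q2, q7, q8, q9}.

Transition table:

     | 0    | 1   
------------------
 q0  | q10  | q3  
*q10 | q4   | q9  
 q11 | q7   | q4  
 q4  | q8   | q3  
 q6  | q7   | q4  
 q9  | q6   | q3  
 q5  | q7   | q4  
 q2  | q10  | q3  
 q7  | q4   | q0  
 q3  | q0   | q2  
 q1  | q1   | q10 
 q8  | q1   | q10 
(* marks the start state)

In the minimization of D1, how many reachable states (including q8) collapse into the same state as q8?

First remove the unreachable states {q5,q11}; 10 states remain.
P0 = {q0,q1,q2,q7,q8,q9} | {q3,q4,q6,q10}.
On input 0, block {q0,q1,q2,q7,q8,q9} splits into {q0,q2,q7,q9} and {q1,q8}.
Refine {q0,q2,q7,q9} on symbol 1: members go to different blocks, giving {q0,q2,q9} and {q7}.
Refine {q3,q4,q6,q10} on symbol 0: members go to different blocks, giving {q3} and {q4} and {q6} and {q10}.
Split {q0,q2,q9} by δ(·,0) → {q0,q2} and {q9}.
No further refinement is possible. Final partition (8 blocks): {q0,q2} | {q3} | {q1,q8} | {q7} | {q4} | {q6} | {q10} | {q9}.
State q8 belongs to the block {q1,q8}, which has 2 states.

2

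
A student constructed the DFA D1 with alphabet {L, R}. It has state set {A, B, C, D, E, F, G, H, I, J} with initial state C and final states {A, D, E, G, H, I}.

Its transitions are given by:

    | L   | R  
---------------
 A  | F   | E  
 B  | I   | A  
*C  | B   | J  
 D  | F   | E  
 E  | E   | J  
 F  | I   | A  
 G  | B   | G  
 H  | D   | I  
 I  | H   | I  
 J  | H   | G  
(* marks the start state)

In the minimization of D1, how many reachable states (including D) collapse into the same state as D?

P0 = {A,D,E,G,H,I} | {B,C,F,J}.
Refine {A,D,E,G,H,I} on symbol L: members go to different blocks, giving {A,D,G} and {E,H,I}.
Refine {A,D,G} on symbol R: members go to different blocks, giving {A,D} and {G}.
Refine {B,C,F,J} on symbol L: members go to different blocks, giving {B,F,J} and {C}.
Refine {B,F,J} on symbol R: members go to different blocks, giving {B,F} and {J}.
Split {E,H,I} by δ(·,L) → {E,I} and {H}.
Split {E,I} by δ(·,L) → {E} and {I}.
Stable partition: {A,D} | {B,F} | {E} | {G} | {C} | {J} | {H} | {I} — 8 equivalence classes.
The equivalence class containing D is {A,D}, of size 2.

2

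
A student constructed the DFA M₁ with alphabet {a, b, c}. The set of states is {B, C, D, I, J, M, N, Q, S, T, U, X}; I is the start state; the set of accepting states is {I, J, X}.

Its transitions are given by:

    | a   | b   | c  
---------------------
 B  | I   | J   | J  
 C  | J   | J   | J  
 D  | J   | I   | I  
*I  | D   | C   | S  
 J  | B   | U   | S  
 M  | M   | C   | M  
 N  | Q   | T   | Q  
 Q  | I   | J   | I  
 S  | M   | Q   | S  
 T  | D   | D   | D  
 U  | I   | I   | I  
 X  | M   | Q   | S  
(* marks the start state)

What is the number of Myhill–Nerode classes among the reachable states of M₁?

3

Reachable states from the start: {B,C,D,I,J,M,Q,S,U}. Unreachable: {N,T,X} — drop them.
P0 = {I,J} | {B,C,D,M,Q,S,U}.
On input a, block {B,C,D,M,Q,S,U} splits into {B,C,D,Q,U} and {M,S}.
The partition is now stable with 3 blocks: {I,J} | {B,C,D,Q,U} | {M,S}.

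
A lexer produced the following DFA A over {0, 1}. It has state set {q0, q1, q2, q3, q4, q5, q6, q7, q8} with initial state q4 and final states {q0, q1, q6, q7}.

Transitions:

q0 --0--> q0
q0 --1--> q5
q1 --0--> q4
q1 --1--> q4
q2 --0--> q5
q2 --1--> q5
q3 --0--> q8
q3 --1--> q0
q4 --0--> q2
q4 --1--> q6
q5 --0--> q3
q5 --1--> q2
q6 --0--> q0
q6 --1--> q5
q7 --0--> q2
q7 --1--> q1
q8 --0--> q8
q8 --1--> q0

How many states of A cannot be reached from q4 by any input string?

BFS from q4 reaches {q0, q2, q3, q4, q5, q6, q8}; the 2 state(s) q1, q7 are never visited.

2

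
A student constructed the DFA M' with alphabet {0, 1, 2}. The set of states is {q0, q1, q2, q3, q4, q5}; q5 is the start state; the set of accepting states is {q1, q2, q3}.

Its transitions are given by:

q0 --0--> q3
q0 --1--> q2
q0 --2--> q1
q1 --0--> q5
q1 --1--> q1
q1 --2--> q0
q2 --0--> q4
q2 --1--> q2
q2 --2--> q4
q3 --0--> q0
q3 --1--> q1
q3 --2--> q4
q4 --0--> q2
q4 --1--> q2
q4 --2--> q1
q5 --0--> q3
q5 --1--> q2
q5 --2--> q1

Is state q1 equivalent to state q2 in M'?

Yes

All states are reachable from the start state.
Start with accepting vs non-accepting: {q1,q2,q3} | {q0,q4,q5}.
No further refinement is possible. Final partition (2 blocks): {q1,q2,q3} | {q0,q4,q5}.
q1 and q2 lie in the same block of the stable partition, so they are equivalent — no string distinguishes them.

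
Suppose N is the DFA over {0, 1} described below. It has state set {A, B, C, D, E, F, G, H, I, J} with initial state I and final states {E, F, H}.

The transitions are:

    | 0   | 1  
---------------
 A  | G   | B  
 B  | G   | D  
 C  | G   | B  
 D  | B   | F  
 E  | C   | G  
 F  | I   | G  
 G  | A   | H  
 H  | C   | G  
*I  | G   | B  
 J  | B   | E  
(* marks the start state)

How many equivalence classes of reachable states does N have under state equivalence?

5

First remove the unreachable states {E,J}; 8 states remain.
Initial partition by acceptance: {F,H} | {A,B,C,D,G,I}.
Split {A,B,C,D,G,I} by δ(·,1) → {A,B,C,I} and {D,G}.
Refine {A,B,C,I} on symbol 1: members go to different blocks, giving {A,C,I} and {B}.
Split {D,G} by δ(·,0) → {D} and {G}.
No further refinement is possible. Final partition (5 blocks): {F,H} | {A,C,I} | {D} | {B} | {G}.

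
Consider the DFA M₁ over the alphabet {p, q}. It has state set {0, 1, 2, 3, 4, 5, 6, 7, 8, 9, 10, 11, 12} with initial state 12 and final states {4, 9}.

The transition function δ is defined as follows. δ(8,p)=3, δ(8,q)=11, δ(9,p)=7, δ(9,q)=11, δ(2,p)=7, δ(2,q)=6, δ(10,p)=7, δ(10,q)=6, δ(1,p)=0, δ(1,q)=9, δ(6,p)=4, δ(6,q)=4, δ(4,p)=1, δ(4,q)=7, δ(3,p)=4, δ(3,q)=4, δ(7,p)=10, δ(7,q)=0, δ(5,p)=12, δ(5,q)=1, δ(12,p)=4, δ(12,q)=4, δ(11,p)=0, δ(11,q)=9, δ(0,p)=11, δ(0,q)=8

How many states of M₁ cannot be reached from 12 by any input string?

BFS from 12 reaches {0, 1, 3, 4, 6, 7, 8, 9, 10, 11, 12}; the 2 state(s) 2, 5 are never visited.

2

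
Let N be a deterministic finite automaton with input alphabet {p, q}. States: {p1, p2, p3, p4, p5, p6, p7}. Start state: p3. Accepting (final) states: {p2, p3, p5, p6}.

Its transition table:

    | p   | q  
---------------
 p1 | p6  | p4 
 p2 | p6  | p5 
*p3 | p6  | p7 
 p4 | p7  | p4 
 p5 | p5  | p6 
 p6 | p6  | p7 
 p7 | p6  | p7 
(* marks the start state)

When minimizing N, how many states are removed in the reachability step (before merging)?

No path from p3 leads to p1, p2, p4, p5; the other 3 states are all reachable.

4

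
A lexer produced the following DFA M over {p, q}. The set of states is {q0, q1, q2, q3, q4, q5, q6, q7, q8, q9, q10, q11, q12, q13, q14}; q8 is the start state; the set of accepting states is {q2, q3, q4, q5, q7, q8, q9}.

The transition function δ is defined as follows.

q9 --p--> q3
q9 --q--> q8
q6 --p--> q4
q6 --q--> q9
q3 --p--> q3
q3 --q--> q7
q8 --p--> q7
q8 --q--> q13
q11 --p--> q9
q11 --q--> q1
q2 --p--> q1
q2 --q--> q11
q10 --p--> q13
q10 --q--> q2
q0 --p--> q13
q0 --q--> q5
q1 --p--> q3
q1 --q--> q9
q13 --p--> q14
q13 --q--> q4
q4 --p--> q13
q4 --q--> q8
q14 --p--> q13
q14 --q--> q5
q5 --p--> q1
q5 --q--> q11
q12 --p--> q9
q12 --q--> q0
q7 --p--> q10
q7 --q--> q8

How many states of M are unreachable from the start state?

3

Starting at q8 and following transitions, the reachable set is {q1, q2, q3, q4, q5, q7, q8, q9, q10, q11, q13, q14}. That leaves q0, q6, q12 unreachable — 3 in total.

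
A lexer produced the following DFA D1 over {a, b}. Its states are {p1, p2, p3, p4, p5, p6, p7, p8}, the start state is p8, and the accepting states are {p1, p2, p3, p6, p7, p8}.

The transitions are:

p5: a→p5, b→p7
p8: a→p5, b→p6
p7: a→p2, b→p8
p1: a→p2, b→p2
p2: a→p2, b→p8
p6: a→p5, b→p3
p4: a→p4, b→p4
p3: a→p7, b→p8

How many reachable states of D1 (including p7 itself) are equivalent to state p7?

3

States {p1,p4} cannot be reached from the start state, so discard them.
Initial partition by acceptance: {p2,p3,p6,p7,p8} | {p5}.
On input a, block {p2,p3,p6,p7,p8} splits into {p2,p3,p7} and {p6,p8}.
On input b, block {p6,p8} splits into {p6} and {p8}.
No further refinement is possible. Final partition (4 blocks): {p2,p3,p7} | {p5} | {p6} | {p8}.
State p7 belongs to the block {p2,p3,p7}, which has 3 states.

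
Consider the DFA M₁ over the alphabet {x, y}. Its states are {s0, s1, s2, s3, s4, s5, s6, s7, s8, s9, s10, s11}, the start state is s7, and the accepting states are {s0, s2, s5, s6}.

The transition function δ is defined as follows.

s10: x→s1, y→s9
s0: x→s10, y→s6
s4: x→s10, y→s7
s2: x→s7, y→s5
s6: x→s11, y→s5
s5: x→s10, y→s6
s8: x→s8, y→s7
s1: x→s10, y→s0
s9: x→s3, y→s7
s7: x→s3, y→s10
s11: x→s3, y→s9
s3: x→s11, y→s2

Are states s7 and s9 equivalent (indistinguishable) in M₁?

Yes

First remove the unreachable states {s4,s8}; 10 states remain.
Initial partition by acceptance: {s0,s2,s5,s6} | {s1,s3,s7,s9,s10,s11}.
Refine {s1,s3,s7,s9,s10,s11} on symbol y: members go to different blocks, giving {s7,s9,s10,s11} and {s1,s3}.
The partition is now stable with 3 blocks: {s0,s2,s5,s6} | {s7,s9,s10,s11} | {s1,s3}.
s7 and s9 lie in the same block of the stable partition, so they are equivalent — no string distinguishes them.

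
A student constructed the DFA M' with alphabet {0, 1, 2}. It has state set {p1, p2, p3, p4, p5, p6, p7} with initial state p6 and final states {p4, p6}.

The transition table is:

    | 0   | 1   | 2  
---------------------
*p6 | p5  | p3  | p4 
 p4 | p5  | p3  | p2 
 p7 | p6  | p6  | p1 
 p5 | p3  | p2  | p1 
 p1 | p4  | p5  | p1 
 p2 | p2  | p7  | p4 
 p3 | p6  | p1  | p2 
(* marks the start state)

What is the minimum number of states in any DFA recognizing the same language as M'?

7

Initial partition by acceptance: {p4,p6} | {p1,p2,p3,p5,p7}.
On input 2, block {p4,p6} splits into {p4} and {p6}.
Split {p1,p2,p3,p5,p7} by δ(·,0) → {p2,p5} and {p3,p7} and {p1}.
Split {p2,p5} by δ(·,0) → {p2} and {p5}.
Refine {p3,p7} on symbol 1: members go to different blocks, giving {p3} and {p7}.
No further refinement is possible. Final partition (7 blocks): {p4} | {p2} | {p6} | {p3} | {p1} | {p5} | {p7}.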